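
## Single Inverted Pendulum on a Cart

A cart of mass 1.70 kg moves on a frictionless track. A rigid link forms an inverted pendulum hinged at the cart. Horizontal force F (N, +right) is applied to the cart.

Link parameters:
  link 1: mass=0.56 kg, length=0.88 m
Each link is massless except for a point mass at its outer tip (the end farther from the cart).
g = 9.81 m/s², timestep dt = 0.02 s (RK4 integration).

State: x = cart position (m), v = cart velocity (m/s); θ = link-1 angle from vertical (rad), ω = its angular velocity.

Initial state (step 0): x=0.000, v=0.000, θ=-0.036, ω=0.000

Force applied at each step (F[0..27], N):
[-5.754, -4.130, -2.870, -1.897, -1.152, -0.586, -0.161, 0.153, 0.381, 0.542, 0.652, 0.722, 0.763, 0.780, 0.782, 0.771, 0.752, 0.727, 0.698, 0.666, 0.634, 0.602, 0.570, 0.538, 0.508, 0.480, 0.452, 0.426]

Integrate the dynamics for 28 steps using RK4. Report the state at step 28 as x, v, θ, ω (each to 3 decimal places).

Answer: x=-0.063, v=-0.036, θ=0.010, ω=0.003

Derivation:
apply F[0]=-5.754 → step 1: x=-0.001, v=-0.065, θ=-0.035, ω=0.066
apply F[1]=-4.130 → step 2: x=-0.002, v=-0.112, θ=-0.034, ω=0.111
apply F[2]=-2.870 → step 3: x=-0.005, v=-0.143, θ=-0.031, ω=0.140
apply F[3]=-1.897 → step 4: x=-0.008, v=-0.164, θ=-0.028, ω=0.157
apply F[4]=-1.152 → step 5: x=-0.011, v=-0.176, θ=-0.025, ω=0.164
apply F[5]=-0.586 → step 6: x=-0.015, v=-0.181, θ=-0.022, ω=0.165
apply F[6]=-0.161 → step 7: x=-0.019, v=-0.182, θ=-0.018, ω=0.161
apply F[7]=+0.153 → step 8: x=-0.022, v=-0.179, θ=-0.015, ω=0.154
apply F[8]=+0.381 → step 9: x=-0.026, v=-0.173, θ=-0.012, ω=0.145
apply F[9]=+0.542 → step 10: x=-0.029, v=-0.166, θ=-0.009, ω=0.135
apply F[10]=+0.652 → step 11: x=-0.032, v=-0.158, θ=-0.007, ω=0.124
apply F[11]=+0.722 → step 12: x=-0.035, v=-0.149, θ=-0.004, ω=0.112
apply F[12]=+0.763 → step 13: x=-0.038, v=-0.140, θ=-0.002, ω=0.101
apply F[13]=+0.780 → step 14: x=-0.041, v=-0.131, θ=-0.000, ω=0.090
apply F[14]=+0.782 → step 15: x=-0.044, v=-0.122, θ=0.001, ω=0.080
apply F[15]=+0.771 → step 16: x=-0.046, v=-0.113, θ=0.003, ω=0.070
apply F[16]=+0.752 → step 17: x=-0.048, v=-0.104, θ=0.004, ω=0.061
apply F[17]=+0.727 → step 18: x=-0.050, v=-0.096, θ=0.005, ω=0.053
apply F[18]=+0.698 → step 19: x=-0.052, v=-0.088, θ=0.006, ω=0.045
apply F[19]=+0.666 → step 20: x=-0.054, v=-0.081, θ=0.007, ω=0.038
apply F[20]=+0.634 → step 21: x=-0.055, v=-0.074, θ=0.008, ω=0.032
apply F[21]=+0.602 → step 22: x=-0.057, v=-0.067, θ=0.008, ω=0.026
apply F[22]=+0.570 → step 23: x=-0.058, v=-0.061, θ=0.009, ω=0.021
apply F[23]=+0.538 → step 24: x=-0.059, v=-0.055, θ=0.009, ω=0.017
apply F[24]=+0.508 → step 25: x=-0.060, v=-0.050, θ=0.009, ω=0.013
apply F[25]=+0.480 → step 26: x=-0.061, v=-0.045, θ=0.010, ω=0.009
apply F[26]=+0.452 → step 27: x=-0.062, v=-0.040, θ=0.010, ω=0.006
apply F[27]=+0.426 → step 28: x=-0.063, v=-0.036, θ=0.010, ω=0.003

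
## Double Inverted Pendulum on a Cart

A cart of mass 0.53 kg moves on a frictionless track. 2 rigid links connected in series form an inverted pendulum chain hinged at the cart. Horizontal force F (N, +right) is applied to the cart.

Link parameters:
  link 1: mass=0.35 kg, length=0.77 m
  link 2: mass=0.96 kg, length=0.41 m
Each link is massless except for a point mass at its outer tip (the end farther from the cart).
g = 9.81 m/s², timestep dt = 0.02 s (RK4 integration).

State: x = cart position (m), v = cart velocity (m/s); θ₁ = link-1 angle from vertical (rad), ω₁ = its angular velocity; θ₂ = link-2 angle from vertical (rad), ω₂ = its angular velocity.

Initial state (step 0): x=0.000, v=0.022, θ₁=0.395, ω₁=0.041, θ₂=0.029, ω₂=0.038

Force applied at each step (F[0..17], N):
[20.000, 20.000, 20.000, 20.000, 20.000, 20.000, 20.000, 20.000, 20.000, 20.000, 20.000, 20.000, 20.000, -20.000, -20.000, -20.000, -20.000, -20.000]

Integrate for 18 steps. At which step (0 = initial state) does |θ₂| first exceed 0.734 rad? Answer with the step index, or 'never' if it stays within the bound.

Answer: 11

Derivation:
apply F[0]=+20.000 → step 1: x=0.005, v=0.517, θ₁=0.394, ω₁=-0.128, θ₂=0.021, ω₂=-0.860
apply F[1]=+20.000 → step 2: x=0.021, v=1.023, θ₁=0.390, ω₁=-0.319, θ₂=-0.005, ω₂=-1.757
apply F[2]=+20.000 → step 3: x=0.046, v=1.551, θ₁=0.381, ω₁=-0.556, θ₂=-0.049, ω₂=-2.647
apply F[3]=+20.000 → step 4: x=0.083, v=2.111, θ₁=0.367, ω₁=-0.871, θ₂=-0.111, ω₂=-3.506
apply F[4]=+20.000 → step 5: x=0.131, v=2.711, θ₁=0.346, ω₁=-1.299, θ₂=-0.189, ω₂=-4.298
apply F[5]=+20.000 → step 6: x=0.192, v=3.355, θ₁=0.314, ω₁=-1.876, θ₂=-0.282, ω₂=-4.971
apply F[6]=+20.000 → step 7: x=0.266, v=4.044, θ₁=0.269, ω₁=-2.632, θ₂=-0.387, ω₂=-5.455
apply F[7]=+20.000 → step 8: x=0.354, v=4.778, θ₁=0.207, ω₁=-3.591, θ₂=-0.498, ω₂=-5.650
apply F[8]=+20.000 → step 9: x=0.457, v=5.547, θ₁=0.124, ω₁=-4.763, θ₂=-0.610, ω₂=-5.412
apply F[9]=+20.000 → step 10: x=0.576, v=6.325, θ₁=0.016, ω₁=-6.138, θ₂=-0.711, ω₂=-4.538
apply F[10]=+20.000 → step 11: x=0.710, v=7.036, θ₁=-0.122, ω₁=-7.671, θ₂=-0.786, ω₂=-2.780
apply F[11]=+20.000 → step 12: x=0.856, v=7.506, θ₁=-0.292, ω₁=-9.234, θ₂=-0.815, ω₂=0.010
apply F[12]=+20.000 → step 13: x=1.006, v=7.407, θ₁=-0.489, ω₁=-10.382, θ₂=-0.782, ω₂=3.257
apply F[13]=-20.000 → step 14: x=1.139, v=5.918, θ₁=-0.686, ω₁=-9.247, θ₂=-0.705, ω₂=4.076
apply F[14]=-20.000 → step 15: x=1.245, v=4.707, θ₁=-0.860, ω₁=-8.198, θ₂=-0.625, ω₂=3.854
apply F[15]=-20.000 → step 16: x=1.329, v=3.748, θ₁=-1.016, ω₁=-7.518, θ₂=-0.552, ω₂=3.549
apply F[16]=-20.000 → step 17: x=1.395, v=2.920, θ₁=-1.162, ω₁=-7.142, θ₂=-0.482, ω₂=3.387
apply F[17]=-20.000 → step 18: x=1.446, v=2.147, θ₁=-1.303, ω₁=-6.974, θ₂=-0.415, ω₂=3.337
|θ₂| = 0.786 > 0.734 first at step 11.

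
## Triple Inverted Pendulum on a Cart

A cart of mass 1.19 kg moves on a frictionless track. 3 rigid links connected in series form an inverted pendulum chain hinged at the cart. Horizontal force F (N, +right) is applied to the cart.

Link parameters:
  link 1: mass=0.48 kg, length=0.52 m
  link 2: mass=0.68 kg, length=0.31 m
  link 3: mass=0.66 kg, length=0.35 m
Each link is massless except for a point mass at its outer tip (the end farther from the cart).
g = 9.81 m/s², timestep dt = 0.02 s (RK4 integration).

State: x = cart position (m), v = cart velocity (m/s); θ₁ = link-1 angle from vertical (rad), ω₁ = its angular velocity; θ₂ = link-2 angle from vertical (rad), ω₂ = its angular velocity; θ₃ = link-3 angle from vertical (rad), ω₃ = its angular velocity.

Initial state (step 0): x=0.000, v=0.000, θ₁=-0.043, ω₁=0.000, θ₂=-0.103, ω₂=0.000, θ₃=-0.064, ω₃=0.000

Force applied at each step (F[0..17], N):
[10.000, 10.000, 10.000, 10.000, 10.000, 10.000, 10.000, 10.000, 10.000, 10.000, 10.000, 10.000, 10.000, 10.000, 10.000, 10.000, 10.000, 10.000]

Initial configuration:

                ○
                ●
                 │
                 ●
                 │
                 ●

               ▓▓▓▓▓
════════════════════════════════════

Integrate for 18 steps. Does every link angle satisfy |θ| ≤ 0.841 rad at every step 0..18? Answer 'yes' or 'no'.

apply F[0]=+10.000 → step 1: x=0.002, v=0.181, θ₁=-0.046, ω₁=-0.304, θ₂=-0.105, ω₂=-0.158, θ₃=-0.064, ω₃=0.041
apply F[1]=+10.000 → step 2: x=0.007, v=0.363, θ₁=-0.055, ω₁=-0.618, θ₂=-0.109, ω₂=-0.309, θ₃=-0.062, ω₃=0.086
apply F[2]=+10.000 → step 3: x=0.016, v=0.547, θ₁=-0.071, ω₁=-0.949, θ₂=-0.117, ω₂=-0.445, θ₃=-0.060, ω₃=0.137
apply F[3]=+10.000 → step 4: x=0.029, v=0.736, θ₁=-0.093, ω₁=-1.305, θ₂=-0.127, ω₂=-0.559, θ₃=-0.057, ω₃=0.195
apply F[4]=+10.000 → step 5: x=0.046, v=0.928, θ₁=-0.123, ω₁=-1.693, θ₂=-0.139, ω₂=-0.640, θ₃=-0.052, ω₃=0.259
apply F[5]=+10.000 → step 6: x=0.066, v=1.123, θ₁=-0.161, ω₁=-2.115, θ₂=-0.152, ω₂=-0.684, θ₃=-0.046, ω₃=0.327
apply F[6]=+10.000 → step 7: x=0.091, v=1.318, θ₁=-0.208, ω₁=-2.565, θ₂=-0.166, ω₂=-0.690, θ₃=-0.039, ω₃=0.389
apply F[7]=+10.000 → step 8: x=0.119, v=1.508, θ₁=-0.264, ω₁=-3.027, θ₂=-0.180, ω₂=-0.670, θ₃=-0.031, ω₃=0.434
apply F[8]=+10.000 → step 9: x=0.151, v=1.686, θ₁=-0.329, ω₁=-3.475, θ₂=-0.193, ω₂=-0.652, θ₃=-0.022, ω₃=0.453
apply F[9]=+10.000 → step 10: x=0.186, v=1.845, θ₁=-0.403, ω₁=-3.881, θ₂=-0.206, ω₂=-0.676, θ₃=-0.013, ω₃=0.436
apply F[10]=+10.000 → step 11: x=0.225, v=1.982, θ₁=-0.484, ω₁=-4.223, θ₂=-0.220, ω₂=-0.780, θ₃=-0.005, ω₃=0.383
apply F[11]=+10.000 → step 12: x=0.265, v=2.096, θ₁=-0.571, ω₁=-4.496, θ₂=-0.238, ω₂=-0.986, θ₃=0.002, ω₃=0.298
apply F[12]=+10.000 → step 13: x=0.308, v=2.188, θ₁=-0.663, ω₁=-4.704, θ₂=-0.261, ω₂=-1.300, θ₃=0.007, ω₃=0.184
apply F[13]=+10.000 → step 14: x=0.353, v=2.262, θ₁=-0.759, ω₁=-4.858, θ₂=-0.291, ω₂=-1.717, θ₃=0.009, ω₃=0.046
apply F[14]=+10.000 → step 15: x=0.399, v=2.318, θ₁=-0.857, ω₁=-4.966, θ₂=-0.330, ω₂=-2.222, θ₃=0.009, ω₃=-0.118
apply F[15]=+10.000 → step 16: x=0.445, v=2.358, θ₁=-0.957, ω₁=-5.036, θ₂=-0.380, ω₂=-2.804, θ₃=0.004, ω₃=-0.313
apply F[16]=+10.000 → step 17: x=0.493, v=2.383, θ₁=-1.058, ω₁=-5.067, θ₂=-0.442, ω₂=-3.449, θ₃=-0.004, ω₃=-0.546
apply F[17]=+10.000 → step 18: x=0.541, v=2.392, θ₁=-1.160, ω₁=-5.059, θ₂=-0.518, ω₂=-4.141, θ₃=-0.018, ω₃=-0.830
Max |angle| over trajectory = 1.160 rad; bound = 0.841 → exceeded.

Answer: no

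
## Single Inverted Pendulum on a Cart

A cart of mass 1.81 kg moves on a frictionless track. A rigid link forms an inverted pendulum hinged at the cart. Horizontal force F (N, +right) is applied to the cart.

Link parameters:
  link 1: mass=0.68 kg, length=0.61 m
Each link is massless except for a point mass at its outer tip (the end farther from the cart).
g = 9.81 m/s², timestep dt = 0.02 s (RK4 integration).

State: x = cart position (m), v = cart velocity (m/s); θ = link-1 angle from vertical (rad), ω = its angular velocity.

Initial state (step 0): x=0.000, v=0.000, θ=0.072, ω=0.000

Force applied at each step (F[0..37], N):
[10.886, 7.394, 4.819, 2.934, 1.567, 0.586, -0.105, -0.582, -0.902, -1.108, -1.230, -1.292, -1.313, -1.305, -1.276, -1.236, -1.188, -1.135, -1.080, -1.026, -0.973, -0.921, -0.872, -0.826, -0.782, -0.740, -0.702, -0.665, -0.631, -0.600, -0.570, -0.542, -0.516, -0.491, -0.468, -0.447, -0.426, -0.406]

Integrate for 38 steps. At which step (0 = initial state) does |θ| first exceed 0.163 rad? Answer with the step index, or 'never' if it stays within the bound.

apply F[0]=+10.886 → step 1: x=0.001, v=0.115, θ=0.070, ω=-0.165
apply F[1]=+7.394 → step 2: x=0.004, v=0.191, θ=0.066, ω=-0.268
apply F[2]=+4.819 → step 3: x=0.009, v=0.240, θ=0.060, ω=-0.327
apply F[3]=+2.934 → step 4: x=0.014, v=0.268, θ=0.053, ω=-0.355
apply F[4]=+1.567 → step 5: x=0.019, v=0.282, θ=0.046, ω=-0.362
apply F[5]=+0.586 → step 6: x=0.025, v=0.285, θ=0.039, ω=-0.353
apply F[6]=-0.105 → step 7: x=0.030, v=0.281, θ=0.032, ω=-0.336
apply F[7]=-0.582 → step 8: x=0.036, v=0.273, θ=0.026, ω=-0.313
apply F[8]=-0.902 → step 9: x=0.041, v=0.261, θ=0.020, ω=-0.286
apply F[9]=-1.108 → step 10: x=0.046, v=0.248, θ=0.014, ω=-0.259
apply F[10]=-1.230 → step 11: x=0.051, v=0.233, θ=0.009, ω=-0.231
apply F[11]=-1.292 → step 12: x=0.056, v=0.219, θ=0.005, ω=-0.205
apply F[12]=-1.313 → step 13: x=0.060, v=0.204, θ=0.001, ω=-0.180
apply F[13]=-1.305 → step 14: x=0.064, v=0.190, θ=-0.002, ω=-0.156
apply F[14]=-1.276 → step 15: x=0.068, v=0.176, θ=-0.005, ω=-0.135
apply F[15]=-1.236 → step 16: x=0.071, v=0.163, θ=-0.008, ω=-0.116
apply F[16]=-1.188 → step 17: x=0.074, v=0.150, θ=-0.010, ω=-0.098
apply F[17]=-1.135 → step 18: x=0.077, v=0.138, θ=-0.012, ω=-0.082
apply F[18]=-1.080 → step 19: x=0.080, v=0.127, θ=-0.013, ω=-0.068
apply F[19]=-1.026 → step 20: x=0.082, v=0.117, θ=-0.014, ω=-0.056
apply F[20]=-0.973 → step 21: x=0.084, v=0.107, θ=-0.015, ω=-0.045
apply F[21]=-0.921 → step 22: x=0.086, v=0.098, θ=-0.016, ω=-0.035
apply F[22]=-0.872 → step 23: x=0.088, v=0.090, θ=-0.017, ω=-0.026
apply F[23]=-0.826 → step 24: x=0.090, v=0.082, θ=-0.017, ω=-0.019
apply F[24]=-0.782 → step 25: x=0.092, v=0.075, θ=-0.018, ω=-0.013
apply F[25]=-0.740 → step 26: x=0.093, v=0.068, θ=-0.018, ω=-0.007
apply F[26]=-0.702 → step 27: x=0.094, v=0.061, θ=-0.018, ω=-0.002
apply F[27]=-0.665 → step 28: x=0.095, v=0.055, θ=-0.018, ω=0.002
apply F[28]=-0.631 → step 29: x=0.096, v=0.050, θ=-0.018, ω=0.006
apply F[29]=-0.600 → step 30: x=0.097, v=0.044, θ=-0.018, ω=0.009
apply F[30]=-0.570 → step 31: x=0.098, v=0.039, θ=-0.017, ω=0.011
apply F[31]=-0.542 → step 32: x=0.099, v=0.035, θ=-0.017, ω=0.013
apply F[32]=-0.516 → step 33: x=0.100, v=0.030, θ=-0.017, ω=0.015
apply F[33]=-0.491 → step 34: x=0.100, v=0.026, θ=-0.017, ω=0.017
apply F[34]=-0.468 → step 35: x=0.101, v=0.022, θ=-0.016, ω=0.018
apply F[35]=-0.447 → step 36: x=0.101, v=0.018, θ=-0.016, ω=0.019
apply F[36]=-0.426 → step 37: x=0.101, v=0.015, θ=-0.015, ω=0.020
apply F[37]=-0.406 → step 38: x=0.102, v=0.011, θ=-0.015, ω=0.020
max |θ| = 0.072 ≤ 0.163 over all 39 states.

Answer: never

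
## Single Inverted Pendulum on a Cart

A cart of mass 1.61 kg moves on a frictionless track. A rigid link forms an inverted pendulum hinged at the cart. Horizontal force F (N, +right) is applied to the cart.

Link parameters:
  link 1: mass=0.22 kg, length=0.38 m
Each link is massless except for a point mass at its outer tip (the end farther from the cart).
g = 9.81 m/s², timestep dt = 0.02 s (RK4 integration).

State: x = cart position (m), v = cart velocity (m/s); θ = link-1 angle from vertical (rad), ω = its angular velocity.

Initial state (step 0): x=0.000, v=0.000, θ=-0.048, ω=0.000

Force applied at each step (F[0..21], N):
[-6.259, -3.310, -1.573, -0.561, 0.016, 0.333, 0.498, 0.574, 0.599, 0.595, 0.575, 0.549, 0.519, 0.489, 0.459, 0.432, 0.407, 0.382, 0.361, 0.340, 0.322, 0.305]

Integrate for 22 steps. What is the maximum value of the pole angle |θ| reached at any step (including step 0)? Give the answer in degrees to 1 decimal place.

Answer: 2.8°

Derivation:
apply F[0]=-6.259 → step 1: x=-0.001, v=-0.076, θ=-0.046, ω=0.177
apply F[1]=-3.310 → step 2: x=-0.003, v=-0.116, θ=-0.042, ω=0.259
apply F[2]=-1.573 → step 3: x=-0.005, v=-0.135, θ=-0.036, ω=0.287
apply F[3]=-0.561 → step 4: x=-0.008, v=-0.141, θ=-0.031, ω=0.286
apply F[4]=+0.016 → step 5: x=-0.011, v=-0.140, θ=-0.025, ω=0.269
apply F[5]=+0.333 → step 6: x=-0.014, v=-0.135, θ=-0.020, ω=0.245
apply F[6]=+0.498 → step 7: x=-0.016, v=-0.129, θ=-0.015, ω=0.218
apply F[7]=+0.574 → step 8: x=-0.019, v=-0.121, θ=-0.011, ω=0.191
apply F[8]=+0.599 → step 9: x=-0.021, v=-0.113, θ=-0.008, ω=0.166
apply F[9]=+0.595 → step 10: x=-0.023, v=-0.106, θ=-0.005, ω=0.143
apply F[10]=+0.575 → step 11: x=-0.025, v=-0.099, θ=-0.002, ω=0.122
apply F[11]=+0.549 → step 12: x=-0.027, v=-0.092, θ=0.000, ω=0.104
apply F[12]=+0.519 → step 13: x=-0.029, v=-0.085, θ=0.002, ω=0.088
apply F[13]=+0.489 → step 14: x=-0.031, v=-0.079, θ=0.004, ω=0.074
apply F[14]=+0.459 → step 15: x=-0.032, v=-0.074, θ=0.005, ω=0.061
apply F[15]=+0.432 → step 16: x=-0.034, v=-0.069, θ=0.006, ω=0.050
apply F[16]=+0.407 → step 17: x=-0.035, v=-0.064, θ=0.007, ω=0.041
apply F[17]=+0.382 → step 18: x=-0.036, v=-0.059, θ=0.008, ω=0.033
apply F[18]=+0.361 → step 19: x=-0.037, v=-0.055, θ=0.008, ω=0.026
apply F[19]=+0.340 → step 20: x=-0.038, v=-0.051, θ=0.009, ω=0.020
apply F[20]=+0.322 → step 21: x=-0.039, v=-0.047, θ=0.009, ω=0.015
apply F[21]=+0.305 → step 22: x=-0.040, v=-0.044, θ=0.010, ω=0.010
Max |angle| over trajectory = 0.048 rad = 2.8°.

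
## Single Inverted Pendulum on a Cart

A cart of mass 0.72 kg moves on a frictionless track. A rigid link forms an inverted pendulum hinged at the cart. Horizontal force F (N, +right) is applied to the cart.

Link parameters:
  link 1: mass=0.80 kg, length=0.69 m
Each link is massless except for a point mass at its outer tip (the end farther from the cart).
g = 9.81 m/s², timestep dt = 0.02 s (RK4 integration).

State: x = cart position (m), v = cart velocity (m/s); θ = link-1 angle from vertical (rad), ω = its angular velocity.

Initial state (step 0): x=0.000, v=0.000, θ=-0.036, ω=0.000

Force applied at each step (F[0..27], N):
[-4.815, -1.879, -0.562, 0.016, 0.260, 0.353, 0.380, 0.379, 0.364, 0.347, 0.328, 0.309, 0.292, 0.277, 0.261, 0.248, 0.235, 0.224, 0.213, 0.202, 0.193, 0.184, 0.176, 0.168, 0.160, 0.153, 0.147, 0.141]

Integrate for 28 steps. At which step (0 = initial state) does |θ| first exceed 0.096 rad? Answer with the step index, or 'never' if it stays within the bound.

apply F[0]=-4.815 → step 1: x=-0.001, v=-0.126, θ=-0.034, ω=0.172
apply F[1]=-1.879 → step 2: x=-0.004, v=-0.171, θ=-0.030, ω=0.228
apply F[2]=-0.562 → step 3: x=-0.008, v=-0.181, θ=-0.026, ω=0.234
apply F[3]=+0.016 → step 4: x=-0.011, v=-0.175, θ=-0.021, ω=0.220
apply F[4]=+0.260 → step 5: x=-0.015, v=-0.164, θ=-0.017, ω=0.198
apply F[5]=+0.353 → step 6: x=-0.018, v=-0.151, θ=-0.013, ω=0.175
apply F[6]=+0.380 → step 7: x=-0.021, v=-0.137, θ=-0.010, ω=0.152
apply F[7]=+0.379 → step 8: x=-0.023, v=-0.125, θ=-0.007, ω=0.132
apply F[8]=+0.364 → step 9: x=-0.026, v=-0.114, θ=-0.005, ω=0.114
apply F[9]=+0.347 → step 10: x=-0.028, v=-0.103, θ=-0.003, ω=0.098
apply F[10]=+0.328 → step 11: x=-0.030, v=-0.094, θ=-0.001, ω=0.083
apply F[11]=+0.309 → step 12: x=-0.032, v=-0.085, θ=0.001, ω=0.071
apply F[12]=+0.292 → step 13: x=-0.033, v=-0.077, θ=0.002, ω=0.060
apply F[13]=+0.277 → step 14: x=-0.035, v=-0.070, θ=0.003, ω=0.051
apply F[14]=+0.261 → step 15: x=-0.036, v=-0.064, θ=0.004, ω=0.042
apply F[15]=+0.248 → step 16: x=-0.037, v=-0.058, θ=0.005, ω=0.035
apply F[16]=+0.235 → step 17: x=-0.038, v=-0.053, θ=0.006, ω=0.029
apply F[17]=+0.224 → step 18: x=-0.039, v=-0.048, θ=0.006, ω=0.023
apply F[18]=+0.213 → step 19: x=-0.040, v=-0.043, θ=0.006, ω=0.018
apply F[19]=+0.202 → step 20: x=-0.041, v=-0.039, θ=0.007, ω=0.014
apply F[20]=+0.193 → step 21: x=-0.042, v=-0.035, θ=0.007, ω=0.011
apply F[21]=+0.184 → step 22: x=-0.043, v=-0.032, θ=0.007, ω=0.007
apply F[22]=+0.176 → step 23: x=-0.043, v=-0.028, θ=0.007, ω=0.005
apply F[23]=+0.168 → step 24: x=-0.044, v=-0.025, θ=0.007, ω=0.002
apply F[24]=+0.160 → step 25: x=-0.044, v=-0.022, θ=0.007, ω=0.000
apply F[25]=+0.153 → step 26: x=-0.045, v=-0.020, θ=0.007, ω=-0.001
apply F[26]=+0.147 → step 27: x=-0.045, v=-0.017, θ=0.007, ω=-0.003
apply F[27]=+0.141 → step 28: x=-0.045, v=-0.015, θ=0.007, ω=-0.004
max |θ| = 0.036 ≤ 0.096 over all 29 states.

Answer: never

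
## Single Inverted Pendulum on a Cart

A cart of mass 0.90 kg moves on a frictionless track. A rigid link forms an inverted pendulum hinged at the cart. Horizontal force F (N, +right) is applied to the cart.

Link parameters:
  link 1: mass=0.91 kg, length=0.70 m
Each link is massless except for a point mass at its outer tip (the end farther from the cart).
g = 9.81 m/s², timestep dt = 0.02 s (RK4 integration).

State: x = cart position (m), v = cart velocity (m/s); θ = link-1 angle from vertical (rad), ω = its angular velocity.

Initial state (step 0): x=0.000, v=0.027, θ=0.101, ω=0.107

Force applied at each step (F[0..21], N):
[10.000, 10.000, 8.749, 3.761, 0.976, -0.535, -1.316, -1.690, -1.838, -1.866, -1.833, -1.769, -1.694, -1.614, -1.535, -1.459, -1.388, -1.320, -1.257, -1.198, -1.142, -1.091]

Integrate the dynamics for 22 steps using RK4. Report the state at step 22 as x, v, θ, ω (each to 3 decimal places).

Answer: x=0.179, v=0.172, θ=-0.038, ω=-0.024

Derivation:
apply F[0]=+10.000 → step 1: x=0.003, v=0.227, θ=0.101, ω=-0.149
apply F[1]=+10.000 → step 2: x=0.009, v=0.428, θ=0.095, ω=-0.408
apply F[2]=+8.749 → step 3: x=0.019, v=0.604, θ=0.085, ω=-0.632
apply F[3]=+3.761 → step 4: x=0.032, v=0.672, θ=0.071, ω=-0.707
apply F[4]=+0.976 → step 5: x=0.046, v=0.681, θ=0.057, ω=-0.703
apply F[5]=-0.535 → step 6: x=0.059, v=0.660, θ=0.044, ω=-0.658
apply F[6]=-1.316 → step 7: x=0.072, v=0.624, θ=0.031, ω=-0.596
apply F[7]=-1.690 → step 8: x=0.084, v=0.581, θ=0.020, ω=-0.528
apply F[8]=-1.838 → step 9: x=0.095, v=0.537, θ=0.010, ω=-0.461
apply F[9]=-1.866 → step 10: x=0.105, v=0.495, θ=0.001, ω=-0.399
apply F[10]=-1.833 → step 11: x=0.115, v=0.455, θ=-0.006, ω=-0.342
apply F[11]=-1.769 → step 12: x=0.124, v=0.417, θ=-0.012, ω=-0.291
apply F[12]=-1.694 → step 13: x=0.132, v=0.383, θ=-0.018, ω=-0.246
apply F[13]=-1.614 → step 14: x=0.139, v=0.351, θ=-0.022, ω=-0.206
apply F[14]=-1.535 → step 15: x=0.146, v=0.321, θ=-0.026, ω=-0.171
apply F[15]=-1.459 → step 16: x=0.152, v=0.294, θ=-0.029, ω=-0.141
apply F[16]=-1.388 → step 17: x=0.158, v=0.270, θ=-0.032, ω=-0.114
apply F[17]=-1.320 → step 18: x=0.163, v=0.247, θ=-0.034, ω=-0.090
apply F[18]=-1.257 → step 19: x=0.167, v=0.226, θ=-0.035, ω=-0.070
apply F[19]=-1.198 → step 20: x=0.172, v=0.206, θ=-0.037, ω=-0.052
apply F[20]=-1.142 → step 21: x=0.176, v=0.188, θ=-0.037, ω=-0.037
apply F[21]=-1.091 → step 22: x=0.179, v=0.172, θ=-0.038, ω=-0.024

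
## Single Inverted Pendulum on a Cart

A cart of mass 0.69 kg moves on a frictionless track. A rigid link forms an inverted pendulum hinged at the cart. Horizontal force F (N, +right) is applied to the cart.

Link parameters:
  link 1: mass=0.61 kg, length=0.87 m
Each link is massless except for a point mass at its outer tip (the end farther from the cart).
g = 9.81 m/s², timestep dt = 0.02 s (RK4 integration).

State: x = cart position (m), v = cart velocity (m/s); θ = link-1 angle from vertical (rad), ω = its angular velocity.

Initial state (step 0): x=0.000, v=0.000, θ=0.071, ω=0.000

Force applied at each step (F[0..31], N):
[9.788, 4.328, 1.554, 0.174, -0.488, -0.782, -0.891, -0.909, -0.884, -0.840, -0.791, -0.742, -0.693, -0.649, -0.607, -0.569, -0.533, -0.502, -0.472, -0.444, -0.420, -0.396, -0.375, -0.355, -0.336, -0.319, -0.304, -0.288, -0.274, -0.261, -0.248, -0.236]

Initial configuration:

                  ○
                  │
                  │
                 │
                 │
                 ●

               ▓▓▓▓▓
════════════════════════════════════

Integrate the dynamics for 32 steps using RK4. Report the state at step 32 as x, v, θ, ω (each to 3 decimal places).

apply F[0]=+9.788 → step 1: x=0.003, v=0.270, θ=0.068, ω=-0.294
apply F[1]=+4.328 → step 2: x=0.009, v=0.384, θ=0.061, ω=-0.410
apply F[2]=+1.554 → step 3: x=0.017, v=0.420, θ=0.053, ω=-0.438
apply F[3]=+0.174 → step 4: x=0.026, v=0.417, θ=0.044, ω=-0.424
apply F[4]=-0.488 → step 5: x=0.034, v=0.396, θ=0.036, ω=-0.391
apply F[5]=-0.782 → step 6: x=0.041, v=0.367, θ=0.028, ω=-0.351
apply F[6]=-0.891 → step 7: x=0.048, v=0.337, θ=0.022, ω=-0.311
apply F[7]=-0.909 → step 8: x=0.055, v=0.308, θ=0.016, ω=-0.273
apply F[8]=-0.884 → step 9: x=0.061, v=0.280, θ=0.011, ω=-0.238
apply F[9]=-0.840 → step 10: x=0.066, v=0.254, θ=0.006, ω=-0.206
apply F[10]=-0.791 → step 11: x=0.071, v=0.230, θ=0.003, ω=-0.178
apply F[11]=-0.742 → step 12: x=0.075, v=0.209, θ=-0.001, ω=-0.153
apply F[12]=-0.693 → step 13: x=0.079, v=0.189, θ=-0.004, ω=-0.130
apply F[13]=-0.649 → step 14: x=0.083, v=0.171, θ=-0.006, ω=-0.111
apply F[14]=-0.607 → step 15: x=0.086, v=0.155, θ=-0.008, ω=-0.094
apply F[15]=-0.569 → step 16: x=0.089, v=0.140, θ=-0.010, ω=-0.078
apply F[16]=-0.533 → step 17: x=0.092, v=0.126, θ=-0.011, ω=-0.065
apply F[17]=-0.502 → step 18: x=0.094, v=0.114, θ=-0.012, ω=-0.053
apply F[18]=-0.472 → step 19: x=0.096, v=0.102, θ=-0.013, ω=-0.043
apply F[19]=-0.444 → step 20: x=0.098, v=0.092, θ=-0.014, ω=-0.034
apply F[20]=-0.420 → step 21: x=0.100, v=0.082, θ=-0.015, ω=-0.026
apply F[21]=-0.396 → step 22: x=0.102, v=0.073, θ=-0.015, ω=-0.020
apply F[22]=-0.375 → step 23: x=0.103, v=0.065, θ=-0.016, ω=-0.014
apply F[23]=-0.355 → step 24: x=0.104, v=0.057, θ=-0.016, ω=-0.008
apply F[24]=-0.336 → step 25: x=0.105, v=0.050, θ=-0.016, ω=-0.004
apply F[25]=-0.319 → step 26: x=0.106, v=0.044, θ=-0.016, ω=-0.000
apply F[26]=-0.304 → step 27: x=0.107, v=0.038, θ=-0.016, ω=0.003
apply F[27]=-0.288 → step 28: x=0.108, v=0.032, θ=-0.016, ω=0.006
apply F[28]=-0.274 → step 29: x=0.108, v=0.027, θ=-0.016, ω=0.009
apply F[29]=-0.261 → step 30: x=0.109, v=0.022, θ=-0.015, ω=0.011
apply F[30]=-0.248 → step 31: x=0.109, v=0.018, θ=-0.015, ω=0.013
apply F[31]=-0.236 → step 32: x=0.109, v=0.013, θ=-0.015, ω=0.014

Answer: x=0.109, v=0.013, θ=-0.015, ω=0.014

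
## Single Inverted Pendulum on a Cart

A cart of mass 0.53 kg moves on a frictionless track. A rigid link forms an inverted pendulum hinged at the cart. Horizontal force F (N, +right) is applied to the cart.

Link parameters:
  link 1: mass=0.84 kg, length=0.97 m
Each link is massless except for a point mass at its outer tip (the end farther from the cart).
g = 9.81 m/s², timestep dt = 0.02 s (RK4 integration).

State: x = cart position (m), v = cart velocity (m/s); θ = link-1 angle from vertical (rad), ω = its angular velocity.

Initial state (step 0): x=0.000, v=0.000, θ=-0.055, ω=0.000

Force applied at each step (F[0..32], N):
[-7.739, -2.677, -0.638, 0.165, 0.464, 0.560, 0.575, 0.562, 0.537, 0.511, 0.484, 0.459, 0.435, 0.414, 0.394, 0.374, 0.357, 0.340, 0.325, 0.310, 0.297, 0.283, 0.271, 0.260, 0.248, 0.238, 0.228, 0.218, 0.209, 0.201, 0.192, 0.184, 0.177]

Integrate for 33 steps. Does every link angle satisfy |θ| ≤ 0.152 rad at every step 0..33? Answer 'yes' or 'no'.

Answer: yes

Derivation:
apply F[0]=-7.739 → step 1: x=-0.003, v=-0.274, θ=-0.052, ω=0.271
apply F[1]=-2.677 → step 2: x=-0.009, v=-0.360, θ=-0.046, ω=0.349
apply F[2]=-0.638 → step 3: x=-0.016, v=-0.371, θ=-0.039, ω=0.352
apply F[3]=+0.165 → step 4: x=-0.024, v=-0.353, θ=-0.032, ω=0.327
apply F[4]=+0.464 → step 5: x=-0.030, v=-0.327, θ=-0.026, ω=0.294
apply F[5]=+0.560 → step 6: x=-0.037, v=-0.299, θ=-0.021, ω=0.260
apply F[6]=+0.575 → step 7: x=-0.042, v=-0.271, θ=-0.016, ω=0.228
apply F[7]=+0.562 → step 8: x=-0.048, v=-0.246, θ=-0.011, ω=0.199
apply F[8]=+0.537 → step 9: x=-0.052, v=-0.223, θ=-0.008, ω=0.174
apply F[9]=+0.511 → step 10: x=-0.056, v=-0.202, θ=-0.004, ω=0.151
apply F[10]=+0.484 → step 11: x=-0.060, v=-0.182, θ=-0.002, ω=0.130
apply F[11]=+0.459 → step 12: x=-0.064, v=-0.165, θ=0.001, ω=0.112
apply F[12]=+0.435 → step 13: x=-0.067, v=-0.149, θ=0.003, ω=0.096
apply F[13]=+0.414 → step 14: x=-0.070, v=-0.135, θ=0.005, ω=0.082
apply F[14]=+0.394 → step 15: x=-0.072, v=-0.122, θ=0.006, ω=0.069
apply F[15]=+0.374 → step 16: x=-0.075, v=-0.110, θ=0.007, ω=0.058
apply F[16]=+0.357 → step 17: x=-0.077, v=-0.099, θ=0.008, ω=0.049
apply F[17]=+0.340 → step 18: x=-0.079, v=-0.088, θ=0.009, ω=0.040
apply F[18]=+0.325 → step 19: x=-0.080, v=-0.079, θ=0.010, ω=0.033
apply F[19]=+0.310 → step 20: x=-0.082, v=-0.071, θ=0.011, ω=0.026
apply F[20]=+0.297 → step 21: x=-0.083, v=-0.063, θ=0.011, ω=0.020
apply F[21]=+0.283 → step 22: x=-0.084, v=-0.056, θ=0.012, ω=0.015
apply F[22]=+0.271 → step 23: x=-0.085, v=-0.049, θ=0.012, ω=0.011
apply F[23]=+0.260 → step 24: x=-0.086, v=-0.043, θ=0.012, ω=0.007
apply F[24]=+0.248 → step 25: x=-0.087, v=-0.037, θ=0.012, ω=0.003
apply F[25]=+0.238 → step 26: x=-0.088, v=-0.032, θ=0.012, ω=0.000
apply F[26]=+0.228 → step 27: x=-0.088, v=-0.027, θ=0.012, ω=-0.002
apply F[27]=+0.218 → step 28: x=-0.089, v=-0.023, θ=0.012, ω=-0.004
apply F[28]=+0.209 → step 29: x=-0.089, v=-0.019, θ=0.012, ω=-0.006
apply F[29]=+0.201 → step 30: x=-0.090, v=-0.015, θ=0.012, ω=-0.008
apply F[30]=+0.192 → step 31: x=-0.090, v=-0.011, θ=0.012, ω=-0.009
apply F[31]=+0.184 → step 32: x=-0.090, v=-0.008, θ=0.011, ω=-0.010
apply F[32]=+0.177 → step 33: x=-0.090, v=-0.005, θ=0.011, ω=-0.011
Max |angle| over trajectory = 0.055 rad; bound = 0.152 → within bound.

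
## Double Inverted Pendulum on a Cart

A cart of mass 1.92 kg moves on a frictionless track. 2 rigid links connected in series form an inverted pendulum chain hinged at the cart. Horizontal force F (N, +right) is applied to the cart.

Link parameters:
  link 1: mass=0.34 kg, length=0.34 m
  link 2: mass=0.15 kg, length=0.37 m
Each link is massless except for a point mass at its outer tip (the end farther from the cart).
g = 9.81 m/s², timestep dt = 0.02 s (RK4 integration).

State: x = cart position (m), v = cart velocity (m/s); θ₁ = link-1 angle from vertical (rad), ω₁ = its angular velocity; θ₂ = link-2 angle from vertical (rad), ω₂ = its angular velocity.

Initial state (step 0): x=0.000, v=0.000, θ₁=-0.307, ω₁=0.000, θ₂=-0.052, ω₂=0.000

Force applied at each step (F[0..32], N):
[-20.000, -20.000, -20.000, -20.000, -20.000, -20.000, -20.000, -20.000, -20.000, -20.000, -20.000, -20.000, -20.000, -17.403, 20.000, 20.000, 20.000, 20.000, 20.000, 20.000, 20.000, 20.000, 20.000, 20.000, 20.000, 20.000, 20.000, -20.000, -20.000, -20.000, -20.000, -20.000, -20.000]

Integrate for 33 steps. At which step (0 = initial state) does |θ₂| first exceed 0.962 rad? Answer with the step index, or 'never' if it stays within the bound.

Answer: 27

Derivation:
apply F[0]=-20.000 → step 1: x=-0.002, v=-0.190, θ₁=-0.304, ω₁=0.284, θ₂=-0.050, ω₂=0.233
apply F[1]=-20.000 → step 2: x=-0.008, v=-0.381, θ₁=-0.296, ω₁=0.575, θ₂=-0.043, ω₂=0.464
apply F[2]=-20.000 → step 3: x=-0.017, v=-0.572, θ₁=-0.281, ω₁=0.878, θ₂=-0.031, ω₂=0.688
apply F[3]=-20.000 → step 4: x=-0.030, v=-0.765, θ₁=-0.260, ω₁=1.201, θ₂=-0.015, ω₂=0.904
apply F[4]=-20.000 → step 5: x=-0.048, v=-0.960, θ₁=-0.233, ω₁=1.552, θ₂=0.005, ω₂=1.107
apply F[5]=-20.000 → step 6: x=-0.069, v=-1.157, θ₁=-0.198, ω₁=1.937, θ₂=0.029, ω₂=1.291
apply F[6]=-20.000 → step 7: x=-0.094, v=-1.357, θ₁=-0.155, ω₁=2.364, θ₂=0.056, ω₂=1.452
apply F[7]=-20.000 → step 8: x=-0.123, v=-1.559, θ₁=-0.103, ω₁=2.841, θ₂=0.087, ω₂=1.582
apply F[8]=-20.000 → step 9: x=-0.156, v=-1.765, θ₁=-0.041, ω₁=3.375, θ₂=0.119, ω₂=1.675
apply F[9]=-20.000 → step 10: x=-0.194, v=-1.973, θ₁=0.032, ω₁=3.968, θ₂=0.154, ω₂=1.730
apply F[10]=-20.000 → step 11: x=-0.235, v=-2.182, θ₁=0.118, ω₁=4.620, θ₂=0.188, ω₂=1.749
apply F[11]=-20.000 → step 12: x=-0.281, v=-2.390, θ₁=0.217, ω₁=5.318, θ₂=0.223, ω₂=1.748
apply F[12]=-20.000 → step 13: x=-0.331, v=-2.592, θ₁=0.331, ω₁=6.040, θ₂=0.258, ω₂=1.762
apply F[13]=-17.403 → step 14: x=-0.384, v=-2.757, θ₁=0.458, ω₁=6.681, θ₂=0.294, ω₂=1.838
apply F[14]=+20.000 → step 15: x=-0.437, v=-2.546, θ₁=0.589, ω₁=6.422, θ₂=0.331, ω₂=1.856
apply F[15]=+20.000 → step 16: x=-0.486, v=-2.338, θ₁=0.716, ω₁=6.280, θ₂=0.368, ω₂=1.854
apply F[16]=+20.000 → step 17: x=-0.531, v=-2.131, θ₁=0.841, ω₁=6.249, θ₂=0.405, ω₂=1.839
apply F[17]=+20.000 → step 18: x=-0.572, v=-1.924, θ₁=0.966, ω₁=6.320, θ₂=0.442, ω₂=1.824
apply F[18]=+20.000 → step 19: x=-0.608, v=-1.715, θ₁=1.094, ω₁=6.484, θ₂=0.478, ω₂=1.832
apply F[19]=+20.000 → step 20: x=-0.640, v=-1.501, θ₁=1.226, ω₁=6.732, θ₂=0.516, ω₂=1.890
apply F[20]=+20.000 → step 21: x=-0.668, v=-1.280, θ₁=1.364, ω₁=7.059, θ₂=0.555, ω₂=2.031
apply F[21]=+20.000 → step 22: x=-0.691, v=-1.050, θ₁=1.509, ω₁=7.460, θ₂=0.598, ω₂=2.290
apply F[22]=+20.000 → step 23: x=-0.710, v=-0.808, θ₁=1.663, ω₁=7.933, θ₂=0.647, ω₂=2.713
apply F[23]=+20.000 → step 24: x=-0.723, v=-0.553, θ₁=1.827, ω₁=8.476, θ₂=0.708, ω₂=3.351
apply F[24]=+20.000 → step 25: x=-0.732, v=-0.283, θ₁=2.002, ω₁=9.079, θ₂=0.783, ω₂=4.262
apply F[25]=+20.000 → step 26: x=-0.735, v=-0.001, θ₁=2.190, ω₁=9.719, θ₂=0.880, ω₂=5.510
apply F[26]=+20.000 → step 27: x=-0.732, v=0.290, θ₁=2.391, ω₁=10.336, θ₂=1.006, ω₂=7.156
apply F[27]=-20.000 → step 28: x=-0.727, v=0.183, θ₁=2.593, ω₁=9.825, θ₂=1.175, ω₂=9.690
apply F[28]=-20.000 → step 29: x=-0.725, v=0.043, θ₁=2.781, ω₁=8.798, θ₂=1.393, ω₂=12.047
apply F[29]=-20.000 → step 30: x=-0.726, v=-0.127, θ₁=2.942, ω₁=7.208, θ₂=1.655, ω₂=14.094
apply F[30]=-20.000 → step 31: x=-0.730, v=-0.319, θ₁=3.066, ω₁=5.123, θ₂=1.954, ω₂=15.845
apply F[31]=-20.000 → step 32: x=-0.738, v=-0.523, θ₁=3.144, ω₁=2.705, θ₂=2.288, ω₂=17.476
apply F[32]=-20.000 → step 33: x=-0.751, v=-0.735, θ₁=3.173, ω₁=0.234, θ₂=2.654, ω₂=19.125
|θ₂| = 1.006 > 0.962 first at step 27.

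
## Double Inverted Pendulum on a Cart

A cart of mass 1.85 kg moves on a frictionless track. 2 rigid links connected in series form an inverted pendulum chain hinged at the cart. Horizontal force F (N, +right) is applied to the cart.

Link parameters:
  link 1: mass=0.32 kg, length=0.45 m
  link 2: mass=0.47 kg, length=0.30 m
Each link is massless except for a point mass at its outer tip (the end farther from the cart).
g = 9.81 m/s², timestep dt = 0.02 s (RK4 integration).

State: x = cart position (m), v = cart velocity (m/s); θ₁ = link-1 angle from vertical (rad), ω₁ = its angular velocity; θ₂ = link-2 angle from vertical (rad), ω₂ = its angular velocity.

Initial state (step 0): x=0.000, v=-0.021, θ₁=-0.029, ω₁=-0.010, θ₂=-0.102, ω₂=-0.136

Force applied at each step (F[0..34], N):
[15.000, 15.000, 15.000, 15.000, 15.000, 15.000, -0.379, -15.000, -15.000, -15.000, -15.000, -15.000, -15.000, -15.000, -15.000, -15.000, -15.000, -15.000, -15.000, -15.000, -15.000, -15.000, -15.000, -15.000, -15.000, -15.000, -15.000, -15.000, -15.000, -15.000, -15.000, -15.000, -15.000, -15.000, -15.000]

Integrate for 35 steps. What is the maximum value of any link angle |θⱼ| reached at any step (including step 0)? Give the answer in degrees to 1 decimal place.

apply F[0]=+15.000 → step 1: x=0.001, v=0.144, θ₁=-0.033, ω₁=-0.344, θ₂=-0.106, ω₂=-0.250
apply F[1]=+15.000 → step 2: x=0.006, v=0.309, θ₁=-0.043, ω₁=-0.683, θ₂=-0.112, ω₂=-0.360
apply F[2]=+15.000 → step 3: x=0.014, v=0.475, θ₁=-0.060, ω₁=-1.036, θ₂=-0.120, ω₂=-0.456
apply F[3]=+15.000 → step 4: x=0.025, v=0.642, θ₁=-0.084, ω₁=-1.409, θ₂=-0.130, ω₂=-0.530
apply F[4]=+15.000 → step 5: x=0.039, v=0.811, θ₁=-0.116, ω₁=-1.807, θ₂=-0.141, ω₂=-0.576
apply F[5]=+15.000 → step 6: x=0.057, v=0.981, θ₁=-0.157, ω₁=-2.235, θ₂=-0.153, ω₂=-0.588
apply F[6]=-0.379 → step 7: x=0.077, v=0.987, θ₁=-0.202, ω₁=-2.337, θ₂=-0.164, ω₂=-0.564
apply F[7]=-15.000 → step 8: x=0.095, v=0.842, θ₁=-0.247, ω₁=-2.152, θ₂=-0.175, ω₂=-0.483
apply F[8]=-15.000 → step 9: x=0.111, v=0.701, θ₁=-0.289, ω₁=-2.018, θ₂=-0.183, ω₂=-0.348
apply F[9]=-15.000 → step 10: x=0.123, v=0.563, θ₁=-0.328, ω₁=-1.934, θ₂=-0.189, ω₂=-0.158
apply F[10]=-15.000 → step 11: x=0.133, v=0.429, θ₁=-0.367, ω₁=-1.898, θ₂=-0.189, ω₂=0.089
apply F[11]=-15.000 → step 12: x=0.140, v=0.297, θ₁=-0.405, ω₁=-1.908, θ₂=-0.185, ω₂=0.393
apply F[12]=-15.000 → step 13: x=0.145, v=0.167, θ₁=-0.443, ω₁=-1.963, θ₂=-0.173, ω₂=0.755
apply F[13]=-15.000 → step 14: x=0.147, v=0.037, θ₁=-0.483, ω₁=-2.056, θ₂=-0.154, ω₂=1.171
apply F[14]=-15.000 → step 15: x=0.146, v=-0.092, θ₁=-0.526, ω₁=-2.180, θ₂=-0.126, ω₂=1.633
apply F[15]=-15.000 → step 16: x=0.143, v=-0.223, θ₁=-0.571, ω₁=-2.324, θ₂=-0.089, ω₂=2.126
apply F[16]=-15.000 → step 17: x=0.138, v=-0.356, θ₁=-0.619, ω₁=-2.473, θ₂=-0.041, ω₂=2.632
apply F[17]=-15.000 → step 18: x=0.129, v=-0.492, θ₁=-0.670, ω₁=-2.615, θ₂=0.017, ω₂=3.133
apply F[18]=-15.000 → step 19: x=0.118, v=-0.630, θ₁=-0.723, ω₁=-2.737, θ₂=0.084, ω₂=3.615
apply F[19]=-15.000 → step 20: x=0.104, v=-0.771, θ₁=-0.779, ω₁=-2.833, θ₂=0.161, ω₂=4.074
apply F[20]=-15.000 → step 21: x=0.087, v=-0.914, θ₁=-0.836, ω₁=-2.897, θ₂=0.247, ω₂=4.515
apply F[21]=-15.000 → step 22: x=0.067, v=-1.057, θ₁=-0.895, ω₁=-2.928, θ₂=0.342, ω₂=4.947
apply F[22]=-15.000 → step 23: x=0.045, v=-1.201, θ₁=-0.953, ω₁=-2.923, θ₂=0.445, ω₂=5.388
apply F[23]=-15.000 → step 24: x=0.019, v=-1.342, θ₁=-1.011, ω₁=-2.877, θ₂=0.557, ω₂=5.860
apply F[24]=-15.000 → step 25: x=-0.009, v=-1.481, θ₁=-1.068, ω₁=-2.784, θ₂=0.680, ω₂=6.387
apply F[25]=-15.000 → step 26: x=-0.040, v=-1.613, θ₁=-1.122, ω₁=-2.629, θ₂=0.813, ω₂=7.006
apply F[26]=-15.000 → step 27: x=-0.073, v=-1.735, θ₁=-1.172, ω₁=-2.397, θ₂=0.961, ω₂=7.757
apply F[27]=-15.000 → step 28: x=-0.109, v=-1.840, θ₁=-1.217, ω₁=-2.071, θ₂=1.125, ω₂=8.682
apply F[28]=-15.000 → step 29: x=-0.147, v=-1.916, θ₁=-1.255, ω₁=-1.662, θ₂=1.309, ω₂=9.790
apply F[29]=-15.000 → step 30: x=-0.186, v=-1.947, θ₁=-1.284, ω₁=-1.273, θ₂=1.517, ω₂=10.944
apply F[30]=-15.000 → step 31: x=-0.224, v=-1.928, θ₁=-1.308, ω₁=-1.195, θ₂=1.745, ω₂=11.704
apply F[31]=-15.000 → step 32: x=-0.263, v=-1.892, θ₁=-1.336, ω₁=-1.742, θ₂=1.979, ω₂=11.549
apply F[32]=-15.000 → step 33: x=-0.300, v=-1.899, θ₁=-1.381, ω₁=-2.796, θ₂=2.201, ω₂=10.651
apply F[33]=-15.000 → step 34: x=-0.339, v=-1.970, θ₁=-1.448, ω₁=-3.957, θ₂=2.405, ω₂=9.709
apply F[34]=-15.000 → step 35: x=-0.380, v=-2.093, θ₁=-1.539, ω₁=-5.040, θ₂=2.592, ω₂=9.161
Max |angle| over trajectory = 2.592 rad = 148.5°.

Answer: 148.5°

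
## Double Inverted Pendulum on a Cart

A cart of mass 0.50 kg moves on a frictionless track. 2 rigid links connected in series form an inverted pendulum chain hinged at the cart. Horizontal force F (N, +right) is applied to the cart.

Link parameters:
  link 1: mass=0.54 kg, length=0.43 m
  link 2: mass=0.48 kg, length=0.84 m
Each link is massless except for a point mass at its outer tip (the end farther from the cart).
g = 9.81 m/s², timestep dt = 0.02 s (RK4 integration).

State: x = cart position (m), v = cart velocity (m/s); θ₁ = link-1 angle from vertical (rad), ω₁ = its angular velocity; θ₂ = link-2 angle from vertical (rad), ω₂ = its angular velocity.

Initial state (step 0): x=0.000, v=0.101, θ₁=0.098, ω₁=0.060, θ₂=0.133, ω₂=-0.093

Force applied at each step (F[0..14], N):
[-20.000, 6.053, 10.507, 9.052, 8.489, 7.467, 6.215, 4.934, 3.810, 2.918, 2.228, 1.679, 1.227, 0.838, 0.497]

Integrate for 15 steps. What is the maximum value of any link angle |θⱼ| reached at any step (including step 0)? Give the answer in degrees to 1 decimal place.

Answer: 11.4°

Derivation:
apply F[0]=-20.000 → step 1: x=-0.006, v=-0.720, θ₁=0.119, ω₁=2.000, θ₂=0.131, ω₂=-0.087
apply F[1]=+6.053 → step 2: x=-0.019, v=-0.531, θ₁=0.155, ω₁=1.631, θ₂=0.129, ω₂=-0.090
apply F[2]=+10.507 → step 3: x=-0.026, v=-0.192, θ₁=0.180, ω₁=0.949, θ₂=0.127, ω₂=-0.111
apply F[3]=+9.052 → step 4: x=-0.027, v=0.080, θ₁=0.194, ω₁=0.445, θ₂=0.125, ω₂=-0.145
apply F[4]=+8.489 → step 5: x=-0.023, v=0.324, θ₁=0.199, ω₁=0.014, θ₂=0.122, ω₂=-0.184
apply F[5]=+7.467 → step 6: x=-0.014, v=0.530, θ₁=0.196, ω₁=-0.329, θ₂=0.118, ω₂=-0.225
apply F[6]=+6.215 → step 7: x=-0.002, v=0.693, θ₁=0.187, ω₁=-0.579, θ₂=0.113, ω₂=-0.263
apply F[7]=+4.934 → step 8: x=0.013, v=0.814, θ₁=0.174, ω₁=-0.743, θ₂=0.107, ω₂=-0.296
apply F[8]=+3.810 → step 9: x=0.030, v=0.898, θ₁=0.158, ω₁=-0.837, θ₂=0.101, ω₂=-0.324
apply F[9]=+2.918 → step 10: x=0.049, v=0.956, θ₁=0.141, ω₁=-0.881, θ₂=0.094, ω₂=-0.346
apply F[10]=+2.228 → step 11: x=0.068, v=0.994, θ₁=0.123, ω₁=-0.892, θ₂=0.087, ω₂=-0.364
apply F[11]=+1.679 → step 12: x=0.088, v=1.017, θ₁=0.105, ω₁=-0.882, θ₂=0.080, ω₂=-0.377
apply F[12]=+1.227 → step 13: x=0.109, v=1.029, θ₁=0.088, ω₁=-0.857, θ₂=0.072, ω₂=-0.386
apply F[13]=+0.838 → step 14: x=0.129, v=1.032, θ₁=0.071, ω₁=-0.824, θ₂=0.064, ω₂=-0.391
apply F[14]=+0.497 → step 15: x=0.150, v=1.027, θ₁=0.055, ω₁=-0.784, θ₂=0.056, ω₂=-0.392
Max |angle| over trajectory = 0.199 rad = 11.4°.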